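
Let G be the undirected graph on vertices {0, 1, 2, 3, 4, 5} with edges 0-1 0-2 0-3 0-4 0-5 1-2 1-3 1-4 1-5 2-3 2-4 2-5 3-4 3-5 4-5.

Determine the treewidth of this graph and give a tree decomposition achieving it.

A single bag containing all 6 vertices is trivially a valid decomposition of width 5. Conversely, {0, 1, 2, 3, 4, 5} is a clique of size 6, and the vertices of any clique must share a bag in every tree decomposition; so some bag has ≥ 6 vertices and tw(G) ≥ 5. Combining the bounds, tw(G) = 5.

Treewidth 5.
One such decomposition:
Bags: B1 = {0, 1, 2, 3, 4, 5}
Tree: (single bag)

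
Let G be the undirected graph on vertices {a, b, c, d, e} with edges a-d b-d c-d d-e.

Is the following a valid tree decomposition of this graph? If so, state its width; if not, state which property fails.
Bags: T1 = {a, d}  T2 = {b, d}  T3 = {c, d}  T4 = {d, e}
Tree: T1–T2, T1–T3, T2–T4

Yes; width 1.

Every vertex of G appears in some bag (union = {a, b, c, d, e}); every edge is covered by a bag; and for each vertex v the set of bags containing v is connected in the bag tree. The decomposition is therefore valid. The largest bag has 2 vertices, so the width is 1.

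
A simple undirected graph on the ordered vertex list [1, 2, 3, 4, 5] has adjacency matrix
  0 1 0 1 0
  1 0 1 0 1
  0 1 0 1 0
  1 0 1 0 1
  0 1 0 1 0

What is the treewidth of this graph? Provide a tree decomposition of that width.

The largest bag has 3 vertices, giving width 2; this decomposition certifies tw(G) ≤ 2. Since 4–3–2–5–4 is a cycle in G, G is not acyclic. Forests are exactly the graphs of treewidth ≤ 1, so tw(G) ≥ 2. Combining the bounds, tw(G) = 2.

Treewidth 2.
One such decomposition:
Bags: B1 = {2, 3, 4}  B2 = {2, 4, 5}  B3 = {1, 2, 4}
Tree: B1–B2, B2–B3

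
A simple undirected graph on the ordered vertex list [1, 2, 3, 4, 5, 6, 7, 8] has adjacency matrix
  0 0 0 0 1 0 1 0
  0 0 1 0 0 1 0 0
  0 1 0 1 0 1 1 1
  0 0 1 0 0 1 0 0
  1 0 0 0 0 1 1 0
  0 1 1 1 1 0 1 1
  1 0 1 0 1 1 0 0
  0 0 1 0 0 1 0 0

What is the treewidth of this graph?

2

A width-2 tree decomposition is:
Bags: B1 = {5, 6, 7}  B2 = {1, 5, 7}  B3 = {3, 6, 7}  B4 = {3, 4, 6}  B5 = {2, 3, 6}  B6 = {3, 6, 8}
Tree: B1–B2, B1–B3, B3–B4, B4–B5, B5–B6
The largest bag has 3 vertices, giving width 2; this decomposition certifies tw(G) ≤ 2. For the lower bound, the 3 vertices {1, 5, 7} are pairwise adjacent, and any tree decomposition puts a clique entirely inside one bag — forcing width ≥ 2. Combining the bounds, tw(G) = 2.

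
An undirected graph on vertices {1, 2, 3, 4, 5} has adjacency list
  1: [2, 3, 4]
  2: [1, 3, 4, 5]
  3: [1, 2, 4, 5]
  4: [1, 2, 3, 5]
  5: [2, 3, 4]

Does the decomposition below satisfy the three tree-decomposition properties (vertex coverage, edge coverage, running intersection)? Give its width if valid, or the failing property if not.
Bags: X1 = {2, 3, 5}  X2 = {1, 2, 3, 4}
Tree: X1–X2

A tree decomposition must satisfy three properties: every vertex lies in some bag; for every edge, both endpoints lie together in some bag; and for every vertex, the bags containing it form a connected subtree. Here edge (4,5) lies in no bag, so the decomposition is invalid.

No — edge (4,5) lies in no bag.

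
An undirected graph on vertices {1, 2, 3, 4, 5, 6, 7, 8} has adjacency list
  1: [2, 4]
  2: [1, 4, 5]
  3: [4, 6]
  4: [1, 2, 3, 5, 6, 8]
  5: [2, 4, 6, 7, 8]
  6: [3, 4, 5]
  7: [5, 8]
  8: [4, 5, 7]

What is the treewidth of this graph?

2

A width-2 tree decomposition is:
Bags: B1 = {4, 5, 8}  B2 = {2, 4, 5}  B3 = {4, 5, 6}  B4 = {3, 4, 6}  B5 = {1, 2, 4}  B6 = {5, 7, 8}
Tree: B1–B2, B1–B3, B3–B4, B2–B5, B1–B6
Each bag holds 3 vertices, so the decomposition has width 2, which upper-bounds the treewidth. On the other hand G contains the 3-clique {1, 2, 4}. A clique must lie in a single bag of any decomposition, so no decomposition can have width below 2. Combining the bounds, tw(G) = 2.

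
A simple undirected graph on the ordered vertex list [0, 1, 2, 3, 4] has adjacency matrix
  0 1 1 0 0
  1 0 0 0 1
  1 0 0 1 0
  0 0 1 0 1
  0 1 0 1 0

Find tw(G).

A width-2 tree decomposition is:
Bags: B1 = {0, 1, 4}  B2 = {0, 3, 4}  B3 = {0, 2, 3}
Tree: B1–B2, B2–B3
The largest bag has 3 vertices, giving width 2; this decomposition certifies tw(G) ≤ 2. The edges 0–1–4–3–2–0 form a cycle, so G is not a tree and its treewidth is at least 2. Combining the bounds, tw(G) = 2.

2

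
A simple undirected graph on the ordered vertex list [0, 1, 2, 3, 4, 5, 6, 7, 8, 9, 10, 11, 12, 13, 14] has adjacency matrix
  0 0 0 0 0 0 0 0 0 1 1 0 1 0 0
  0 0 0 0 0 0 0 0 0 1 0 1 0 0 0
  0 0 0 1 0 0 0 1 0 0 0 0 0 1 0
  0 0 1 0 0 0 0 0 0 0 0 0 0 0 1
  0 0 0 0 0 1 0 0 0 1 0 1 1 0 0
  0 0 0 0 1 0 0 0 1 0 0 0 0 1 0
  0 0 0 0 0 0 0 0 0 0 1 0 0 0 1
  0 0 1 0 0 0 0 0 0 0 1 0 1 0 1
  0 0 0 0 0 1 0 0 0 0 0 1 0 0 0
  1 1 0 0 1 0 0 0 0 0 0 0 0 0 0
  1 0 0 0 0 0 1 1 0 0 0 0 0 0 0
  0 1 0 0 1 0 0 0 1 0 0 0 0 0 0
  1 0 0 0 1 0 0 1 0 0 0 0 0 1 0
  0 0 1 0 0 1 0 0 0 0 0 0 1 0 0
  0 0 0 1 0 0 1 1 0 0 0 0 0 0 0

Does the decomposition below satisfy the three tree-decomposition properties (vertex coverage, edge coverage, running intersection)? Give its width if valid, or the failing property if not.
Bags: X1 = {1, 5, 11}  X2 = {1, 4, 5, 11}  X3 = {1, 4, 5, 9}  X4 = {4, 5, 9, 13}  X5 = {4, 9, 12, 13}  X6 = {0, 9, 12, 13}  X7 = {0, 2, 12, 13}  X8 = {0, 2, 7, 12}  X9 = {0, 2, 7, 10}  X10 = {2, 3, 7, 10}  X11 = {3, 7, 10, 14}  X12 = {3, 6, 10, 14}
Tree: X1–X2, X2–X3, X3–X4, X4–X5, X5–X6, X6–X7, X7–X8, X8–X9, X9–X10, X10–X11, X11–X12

A tree decomposition must satisfy three properties: every vertex lies in some bag; for every edge, both endpoints lie together in some bag; and for every vertex, the bags containing it form a connected subtree. Here vertex 8 appears in no bag, so the decomposition is invalid.

No — vertex 8 appears in no bag.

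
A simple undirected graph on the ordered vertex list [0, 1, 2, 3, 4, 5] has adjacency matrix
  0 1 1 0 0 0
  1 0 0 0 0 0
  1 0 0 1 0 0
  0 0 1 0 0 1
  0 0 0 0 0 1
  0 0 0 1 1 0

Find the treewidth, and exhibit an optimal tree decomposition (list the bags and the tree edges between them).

Every bag has size at most 2, so the width is 2 − 1 = 1 and tw(G) ≤ 1. G has an edge, so its treewidth is at least 1. The upper and lower bounds meet at 1, so that is the treewidth.

Treewidth 1.
Bags: B1 = {4, 5}  B2 = {3, 5}  B3 = {2, 3}  B4 = {0, 2}  B5 = {0, 1}
Tree: B1–B2, B2–B3, B3–B4, B4–B5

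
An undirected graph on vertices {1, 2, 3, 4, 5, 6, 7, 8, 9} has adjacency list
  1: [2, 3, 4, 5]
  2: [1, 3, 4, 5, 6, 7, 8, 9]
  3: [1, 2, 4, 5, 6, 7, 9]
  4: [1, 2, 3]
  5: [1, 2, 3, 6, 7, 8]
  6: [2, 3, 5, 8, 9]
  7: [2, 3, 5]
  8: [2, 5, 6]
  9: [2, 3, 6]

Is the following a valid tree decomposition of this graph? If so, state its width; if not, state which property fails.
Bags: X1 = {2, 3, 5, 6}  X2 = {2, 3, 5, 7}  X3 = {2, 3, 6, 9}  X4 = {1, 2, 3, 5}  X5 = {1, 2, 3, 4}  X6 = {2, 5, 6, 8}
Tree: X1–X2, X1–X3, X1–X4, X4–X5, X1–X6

Checking the three conditions: (i) the bags cover all of {1, 2, 3, 4, 5, 6, 7, 8, 9}; (ii) for each edge, some bag contains both endpoints; (iii) the bags containing any fixed vertex form a subtree. All hold, so the decomposition is valid with width 4 − 1 = 3.

Yes; width 3.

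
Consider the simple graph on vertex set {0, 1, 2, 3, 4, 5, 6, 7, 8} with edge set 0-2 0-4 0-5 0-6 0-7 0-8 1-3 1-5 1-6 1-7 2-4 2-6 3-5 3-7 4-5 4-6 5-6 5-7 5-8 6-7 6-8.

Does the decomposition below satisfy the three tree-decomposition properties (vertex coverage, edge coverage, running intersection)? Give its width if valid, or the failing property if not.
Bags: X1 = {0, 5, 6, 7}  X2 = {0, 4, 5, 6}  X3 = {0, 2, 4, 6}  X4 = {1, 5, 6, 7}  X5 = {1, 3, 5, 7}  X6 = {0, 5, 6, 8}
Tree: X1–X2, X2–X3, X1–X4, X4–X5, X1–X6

Yes; width 3.

Vertex coverage: the bags together contain {0, 1, 2, 3, 4, 5, 6, 7, 8}, the full vertex set. Edge coverage: each edge of G has both endpoints in at least one bag. Running intersection: for every vertex, the bags containing it form a connected subtree. All three properties hold, so this is a valid tree decomposition of width max|bag| − 1 = 3, and hence tw(G) ≤ 3.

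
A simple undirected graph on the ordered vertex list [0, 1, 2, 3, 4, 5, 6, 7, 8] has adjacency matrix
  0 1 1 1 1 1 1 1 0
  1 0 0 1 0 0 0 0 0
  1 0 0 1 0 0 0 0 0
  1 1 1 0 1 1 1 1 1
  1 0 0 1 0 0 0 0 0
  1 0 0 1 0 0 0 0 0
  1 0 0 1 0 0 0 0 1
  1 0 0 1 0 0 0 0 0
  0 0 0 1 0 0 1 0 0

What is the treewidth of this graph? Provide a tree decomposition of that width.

Treewidth 2.
Bags: B1 = {0, 1, 3}  B2 = {0, 2, 3}  B3 = {0, 3, 4}  B4 = {0, 3, 7}  B5 = {0, 3, 5}  B6 = {0, 3, 6}  B7 = {3, 6, 8}
Tree: B1–B2, B1–B3, B3–B4, B4–B5, B3–B6, B6–B7

Each bag holds 3 vertices, so the decomposition has width 2, which upper-bounds the treewidth. For the lower bound, the 3 vertices {0, 1, 3} are pairwise adjacent, and any tree decomposition puts a clique entirely inside one bag — forcing width ≥ 2. Therefore the treewidth is 2.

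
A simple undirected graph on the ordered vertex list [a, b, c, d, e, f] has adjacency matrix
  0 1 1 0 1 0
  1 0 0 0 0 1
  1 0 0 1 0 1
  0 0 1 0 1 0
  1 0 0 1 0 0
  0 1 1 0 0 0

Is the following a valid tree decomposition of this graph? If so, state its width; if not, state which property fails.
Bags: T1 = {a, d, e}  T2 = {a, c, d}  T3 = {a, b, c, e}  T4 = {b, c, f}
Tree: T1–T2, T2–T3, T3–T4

A tree decomposition must satisfy three properties: every vertex lies in some bag; for every edge, both endpoints lie together in some bag; and for every vertex, the bags containing it form a connected subtree. Here bags containing vertex e are not connected in the tree, so the decomposition is invalid.

No — bags containing vertex e are not connected in the tree.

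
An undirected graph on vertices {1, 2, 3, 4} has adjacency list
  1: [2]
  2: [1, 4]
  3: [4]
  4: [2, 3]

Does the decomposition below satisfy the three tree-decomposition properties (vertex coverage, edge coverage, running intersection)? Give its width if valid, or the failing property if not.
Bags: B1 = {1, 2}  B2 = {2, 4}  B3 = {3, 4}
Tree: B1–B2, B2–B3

Checking the three conditions: (i) the bags cover all of {1, 2, 3, 4}; (ii) for each edge, some bag contains both endpoints; (iii) the bags containing any fixed vertex form a subtree. All hold, so the decomposition is valid with width 2 − 1 = 1.

Yes; width 1.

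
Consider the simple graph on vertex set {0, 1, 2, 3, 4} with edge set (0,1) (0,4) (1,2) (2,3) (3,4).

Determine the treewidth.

2

A width-2 tree decomposition is:
Bags: B1 = {0, 1, 2}  B2 = {0, 2, 3}  B3 = {0, 3, 4}
Tree: B1–B2, B2–B3
Each bag holds 3 vertices, so the decomposition has width 2, which upper-bounds the treewidth. Since 0–1–2–3–4–0 is a cycle in G, G is not acyclic. Forests are exactly the graphs of treewidth ≤ 1, so tw(G) ≥ 2. The upper and lower bounds meet at 2, so that is the treewidth.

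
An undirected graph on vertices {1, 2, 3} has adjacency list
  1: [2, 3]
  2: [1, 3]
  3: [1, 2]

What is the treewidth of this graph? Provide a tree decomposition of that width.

Treewidth 2.
One such decomposition:
Bags: B1 = {1, 2, 3}
Tree: (single bag)

With just one bag of size 3, the width is 3 − 1 = 2, so tw(G) ≤ 2. Conversely, {1, 2, 3} is a clique of size 3, and the vertices of any clique must share a bag in every tree decomposition; so some bag has ≥ 3 vertices and tw(G) ≥ 2. Hence tw(G) = 2 exactly.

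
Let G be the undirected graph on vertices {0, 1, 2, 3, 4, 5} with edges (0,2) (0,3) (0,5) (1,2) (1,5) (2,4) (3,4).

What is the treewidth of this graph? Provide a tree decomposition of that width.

Treewidth 2.
One such decomposition:
Bags: B1 = {1, 2, 5}  B2 = {0, 2, 5}  B3 = {0, 2, 4}  B4 = {0, 3, 4}
Tree: B1–B2, B2–B3, B3–B4

The largest bag has 3 vertices, giving width 2; this decomposition certifies tw(G) ≤ 2. The edges 1–5–0–2–1 form a cycle, so G is not a tree and its treewidth is at least 2. Combining the bounds, tw(G) = 2.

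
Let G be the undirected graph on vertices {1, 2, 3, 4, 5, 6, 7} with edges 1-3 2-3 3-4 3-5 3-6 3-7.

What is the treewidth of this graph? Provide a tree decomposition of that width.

Every bag has size at most 2, so the width is 2 − 1 = 1 and tw(G) ≤ 1. Any graph with an edge has treewidth ≥ 1, and G has the edge 3–5. Combining the bounds, tw(G) = 1.

Treewidth 1.
Bags: B1 = {3, 5}  B2 = {3, 4}  B3 = {2, 3}  B4 = {3, 7}  B5 = {3, 6}  B6 = {1, 3}
Tree: B1–B2, B1–B3, B2–B4, B2–B5, B1–B6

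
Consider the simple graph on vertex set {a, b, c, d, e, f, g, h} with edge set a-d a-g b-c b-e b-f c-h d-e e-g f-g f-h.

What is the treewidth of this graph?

A width-2 tree decomposition is:
Bags: B1 = {b, c, h}  B2 = {b, f, h}  B3 = {b, e, f}  B4 = {e, f, g}  B5 = {d, e, g}  B6 = {a, d, g}
Tree: B1–B2, B2–B3, B3–B4, B4–B5, B5–B6
The largest bag has 3 vertices, giving width 2; this decomposition certifies tw(G) ≤ 2. Since c–h–f–b–c is a cycle in G, G is not acyclic. Forests are exactly the graphs of treewidth ≤ 1, so tw(G) ≥ 2. Combining the bounds, tw(G) = 2.

2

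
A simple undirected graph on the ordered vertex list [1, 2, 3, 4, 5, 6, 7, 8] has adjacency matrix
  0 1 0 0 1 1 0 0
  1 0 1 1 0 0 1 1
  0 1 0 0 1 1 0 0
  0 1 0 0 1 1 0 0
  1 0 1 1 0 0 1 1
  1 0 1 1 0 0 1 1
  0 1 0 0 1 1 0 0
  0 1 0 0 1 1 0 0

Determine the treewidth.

3

A width-3 tree decomposition is:
Bags: B1 = {2, 4, 5, 6}  B2 = {2, 3, 5, 6}  B3 = {2, 5, 6, 7}  B4 = {1, 2, 5, 6}  B5 = {2, 5, 6, 8}
Tree: B1–B2, B2–B3, B3–B4, B4–B5
Each bag holds 4 vertices, so the decomposition has width 3, which upper-bounds the treewidth. For the lower bound: the 4 vertex sets {2,4}, {3,6}, {5}, {7} are disjoint, each induces a connected subgraph, and every pair is joined by at least one edge of G. Contracting each set to a single vertex therefore yields K_{4} as a minor, and since treewidth is minor-monotone, tw(G) ≥ tw(K_{4}) = 3. Therefore the treewidth is 3.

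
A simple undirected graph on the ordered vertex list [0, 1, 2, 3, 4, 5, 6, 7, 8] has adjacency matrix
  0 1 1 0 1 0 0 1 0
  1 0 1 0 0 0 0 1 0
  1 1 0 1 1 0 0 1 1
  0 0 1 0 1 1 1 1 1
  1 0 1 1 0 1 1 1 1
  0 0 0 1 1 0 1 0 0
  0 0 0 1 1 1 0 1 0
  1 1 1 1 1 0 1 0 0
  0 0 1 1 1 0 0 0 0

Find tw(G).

3

A width-3 tree decomposition is:
Bags: B1 = {2, 3, 4, 7}  B2 = {2, 3, 4, 8}  B3 = {3, 4, 6, 7}  B4 = {0, 2, 4, 7}  B5 = {0, 1, 2, 7}  B6 = {3, 4, 5, 6}
Tree: B1–B2, B1–B3, B1–B4, B4–B5, B3–B6
Each bag holds 4 vertices, so the decomposition has width 3, which upper-bounds the treewidth. For the lower bound, the 4 vertices {0, 1, 2, 7} are pairwise adjacent, and any tree decomposition puts a clique entirely inside one bag — forcing width ≥ 3. Combining the bounds, tw(G) = 3.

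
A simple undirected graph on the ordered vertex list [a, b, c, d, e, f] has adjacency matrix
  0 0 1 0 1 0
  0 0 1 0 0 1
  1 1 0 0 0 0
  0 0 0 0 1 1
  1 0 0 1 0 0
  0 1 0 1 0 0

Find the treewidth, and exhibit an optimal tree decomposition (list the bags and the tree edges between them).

Every bag has size at most 3, so the width is 3 − 1 = 2 and tw(G) ≤ 2. For the lower bound, G contains the cycle d–e–a–c–b–f–d, so G is not a forest; only forests have treewidth ≤ 1, hence tw(G) ≥ 2. Therefore the treewidth is 2.

Treewidth 2.
One such decomposition:
Bags: B1 = {a, d, e}  B2 = {a, c, d}  B3 = {b, c, d}  B4 = {b, d, f}
Tree: B1–B2, B2–B3, B3–B4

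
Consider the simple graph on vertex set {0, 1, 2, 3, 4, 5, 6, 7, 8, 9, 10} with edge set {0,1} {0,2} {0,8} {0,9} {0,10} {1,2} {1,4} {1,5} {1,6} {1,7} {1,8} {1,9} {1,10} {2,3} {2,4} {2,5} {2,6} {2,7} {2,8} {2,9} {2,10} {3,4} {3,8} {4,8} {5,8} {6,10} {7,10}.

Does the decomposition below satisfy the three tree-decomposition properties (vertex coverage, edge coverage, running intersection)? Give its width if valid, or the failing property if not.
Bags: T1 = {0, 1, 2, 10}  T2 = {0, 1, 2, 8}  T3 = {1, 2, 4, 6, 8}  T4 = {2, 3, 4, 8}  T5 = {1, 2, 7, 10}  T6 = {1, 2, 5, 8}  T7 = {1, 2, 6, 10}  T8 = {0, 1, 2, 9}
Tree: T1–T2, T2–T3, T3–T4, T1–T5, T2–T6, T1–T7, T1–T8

A tree decomposition must satisfy three properties: every vertex lies in some bag; for every edge, both endpoints lie together in some bag; and for every vertex, the bags containing it form a connected subtree. Here bags containing vertex 6 are not connected in the tree, so the decomposition is invalid.

No — bags containing vertex 6 are not connected in the tree.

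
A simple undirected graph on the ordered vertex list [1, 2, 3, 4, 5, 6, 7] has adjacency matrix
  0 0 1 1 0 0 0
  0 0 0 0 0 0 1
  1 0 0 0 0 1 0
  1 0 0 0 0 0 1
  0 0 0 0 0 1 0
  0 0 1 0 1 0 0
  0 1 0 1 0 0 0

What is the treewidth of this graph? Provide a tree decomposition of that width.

Each bag holds 2 vertices, so the decomposition has width 1, which upper-bounds the treewidth. Since G has at least one edge (e.g. 5–6), it is not an edgeless graph, so tw(G) ≥ 1. Hence tw(G) = 1 exactly.

Treewidth 1.
One optimal decomposition is:
Bags: B1 = {5, 6}  B2 = {3, 6}  B3 = {1, 3}  B4 = {1, 4}  B5 = {4, 7}  B6 = {2, 7}
Tree: B1–B2, B2–B3, B3–B4, B4–B5, B5–B6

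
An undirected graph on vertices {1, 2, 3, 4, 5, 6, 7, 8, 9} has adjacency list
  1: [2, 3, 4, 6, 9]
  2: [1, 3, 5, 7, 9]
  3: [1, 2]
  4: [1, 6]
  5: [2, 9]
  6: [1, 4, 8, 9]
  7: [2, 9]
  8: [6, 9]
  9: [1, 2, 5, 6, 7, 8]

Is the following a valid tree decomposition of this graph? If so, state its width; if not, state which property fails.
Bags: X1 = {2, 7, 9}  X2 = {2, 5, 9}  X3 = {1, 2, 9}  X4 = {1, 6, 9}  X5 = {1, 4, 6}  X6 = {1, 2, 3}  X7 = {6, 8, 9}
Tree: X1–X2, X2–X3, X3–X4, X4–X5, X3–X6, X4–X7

Yes; width 2.

Every vertex of G appears in some bag (union = {1, 2, 3, 4, 5, 6, 7, 8, 9}); every edge is covered by a bag; and for each vertex v the set of bags containing v is connected in the bag tree. The decomposition is therefore valid. The largest bag has 3 vertices, so the width is 2.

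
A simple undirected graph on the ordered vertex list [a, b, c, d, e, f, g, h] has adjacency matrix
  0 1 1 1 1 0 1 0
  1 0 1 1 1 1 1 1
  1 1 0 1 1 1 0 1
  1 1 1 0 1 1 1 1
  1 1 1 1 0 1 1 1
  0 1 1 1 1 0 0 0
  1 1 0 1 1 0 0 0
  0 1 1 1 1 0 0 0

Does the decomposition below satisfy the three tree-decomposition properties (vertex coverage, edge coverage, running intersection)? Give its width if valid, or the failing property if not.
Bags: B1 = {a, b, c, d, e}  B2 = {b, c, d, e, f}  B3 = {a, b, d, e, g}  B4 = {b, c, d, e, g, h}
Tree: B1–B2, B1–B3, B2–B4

No — bags containing vertex g are not connected in the tree.

A tree decomposition must satisfy three properties: every vertex lies in some bag; for every edge, both endpoints lie together in some bag; and for every vertex, the bags containing it form a connected subtree. Here bags containing vertex g are not connected in the tree, so the decomposition is invalid.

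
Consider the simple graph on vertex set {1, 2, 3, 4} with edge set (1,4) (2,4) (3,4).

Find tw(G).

A width-1 tree decomposition is:
Bags: B1 = {2, 4}  B2 = {1, 4}  B3 = {3, 4}
Tree: B1–B2, B2–B3
Every bag has size at most 2, so the width is 2 − 1 = 1 and tw(G) ≤ 1. G has an edge, so its treewidth is at least 1. Combining the bounds, tw(G) = 1.

1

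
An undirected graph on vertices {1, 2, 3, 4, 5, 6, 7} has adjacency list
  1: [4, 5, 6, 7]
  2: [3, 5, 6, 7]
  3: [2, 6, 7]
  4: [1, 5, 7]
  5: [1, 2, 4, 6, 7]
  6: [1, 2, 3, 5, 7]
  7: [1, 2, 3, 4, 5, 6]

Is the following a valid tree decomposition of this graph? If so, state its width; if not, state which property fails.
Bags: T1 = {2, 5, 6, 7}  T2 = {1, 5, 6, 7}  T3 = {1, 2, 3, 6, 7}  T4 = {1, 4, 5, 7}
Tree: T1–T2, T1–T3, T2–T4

No — bags containing vertex 1 are not connected in the tree.

A tree decomposition must satisfy three properties: every vertex lies in some bag; for every edge, both endpoints lie together in some bag; and for every vertex, the bags containing it form a connected subtree. Here bags containing vertex 1 are not connected in the tree, so the decomposition is invalid.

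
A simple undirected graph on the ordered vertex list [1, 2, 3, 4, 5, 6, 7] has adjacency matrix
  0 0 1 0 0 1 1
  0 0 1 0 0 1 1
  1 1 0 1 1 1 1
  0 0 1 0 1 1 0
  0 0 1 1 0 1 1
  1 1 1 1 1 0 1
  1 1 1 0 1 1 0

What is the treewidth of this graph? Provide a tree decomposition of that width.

Every bag has size at most 4, so the width is 4 − 1 = 3 and tw(G) ≤ 3. Conversely, {3, 4, 5, 6} is a clique of size 4, and the vertices of any clique must share a bag in every tree decomposition; so some bag has ≥ 4 vertices and tw(G) ≥ 3. The upper and lower bounds meet at 3, so that is the treewidth.

Treewidth 3.
Bags: B1 = {3, 5, 6, 7}  B2 = {1, 3, 6, 7}  B3 = {3, 4, 5, 6}  B4 = {2, 3, 6, 7}
Tree: B1–B2, B1–B3, B1–B4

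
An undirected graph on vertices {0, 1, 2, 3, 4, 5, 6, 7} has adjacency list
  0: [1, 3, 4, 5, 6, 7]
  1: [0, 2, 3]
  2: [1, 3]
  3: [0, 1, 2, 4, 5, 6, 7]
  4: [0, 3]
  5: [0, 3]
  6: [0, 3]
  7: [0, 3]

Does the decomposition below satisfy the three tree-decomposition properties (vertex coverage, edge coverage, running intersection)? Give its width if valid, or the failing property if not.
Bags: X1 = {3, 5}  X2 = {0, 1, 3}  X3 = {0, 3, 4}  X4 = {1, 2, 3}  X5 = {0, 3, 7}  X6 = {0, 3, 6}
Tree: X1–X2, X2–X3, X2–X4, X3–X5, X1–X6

No — edge (0,5) lies in no bag.

A tree decomposition must satisfy three properties: every vertex lies in some bag; for every edge, both endpoints lie together in some bag; and for every vertex, the bags containing it form a connected subtree. Here edge (0,5) lies in no bag, so the decomposition is invalid.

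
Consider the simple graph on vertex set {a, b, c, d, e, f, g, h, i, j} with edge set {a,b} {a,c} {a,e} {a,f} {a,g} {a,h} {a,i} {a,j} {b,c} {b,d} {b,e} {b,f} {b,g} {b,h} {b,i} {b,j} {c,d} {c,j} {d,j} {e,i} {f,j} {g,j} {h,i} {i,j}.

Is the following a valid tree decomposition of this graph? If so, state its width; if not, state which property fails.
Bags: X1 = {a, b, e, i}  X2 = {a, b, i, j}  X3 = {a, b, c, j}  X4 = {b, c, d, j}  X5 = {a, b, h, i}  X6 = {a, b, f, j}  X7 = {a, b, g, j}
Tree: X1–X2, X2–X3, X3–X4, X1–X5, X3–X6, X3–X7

Yes; width 3.

Vertex coverage: the bags together contain {a, b, c, d, e, f, g, h, i, j}, the full vertex set. Edge coverage: each edge of G has both endpoints in at least one bag. Running intersection: for every vertex, the bags containing it form a connected subtree. All three properties hold, so this is a valid tree decomposition of width max|bag| − 1 = 3, and hence tw(G) ≤ 3.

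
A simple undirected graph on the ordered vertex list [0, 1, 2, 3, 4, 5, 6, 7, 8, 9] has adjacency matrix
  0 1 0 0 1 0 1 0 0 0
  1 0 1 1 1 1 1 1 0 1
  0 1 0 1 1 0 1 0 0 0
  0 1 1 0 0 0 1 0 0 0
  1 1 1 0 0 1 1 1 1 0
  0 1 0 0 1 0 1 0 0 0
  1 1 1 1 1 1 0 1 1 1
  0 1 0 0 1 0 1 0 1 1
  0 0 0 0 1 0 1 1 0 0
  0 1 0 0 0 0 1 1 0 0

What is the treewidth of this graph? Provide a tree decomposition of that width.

Every bag has size at most 4, so the width is 4 − 1 = 3 and tw(G) ≤ 3. On the other hand G contains the 4-clique {4, 6, 7, 8}. A clique must lie in a single bag of any decomposition, so no decomposition can have width below 3. The upper and lower bounds meet at 3, so that is the treewidth.

Treewidth 3.
Bags: B1 = {1, 6, 7, 9}  B2 = {1, 4, 6, 7}  B3 = {4, 6, 7, 8}  B4 = {1, 2, 4, 6}  B5 = {1, 4, 5, 6}  B6 = {0, 1, 4, 6}  B7 = {1, 2, 3, 6}
Tree: B1–B2, B2–B3, B2–B4, B4–B5, B5–B6, B4–B7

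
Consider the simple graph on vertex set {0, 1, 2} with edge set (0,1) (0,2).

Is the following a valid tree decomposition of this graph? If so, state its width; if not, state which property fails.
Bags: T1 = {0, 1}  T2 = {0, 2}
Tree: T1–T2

Yes; width 1.

Checking the three conditions: (i) the bags cover all of {0, 1, 2}; (ii) for each edge, some bag contains both endpoints; (iii) the bags containing any fixed vertex form a subtree. All hold, so the decomposition is valid with width 2 − 1 = 1.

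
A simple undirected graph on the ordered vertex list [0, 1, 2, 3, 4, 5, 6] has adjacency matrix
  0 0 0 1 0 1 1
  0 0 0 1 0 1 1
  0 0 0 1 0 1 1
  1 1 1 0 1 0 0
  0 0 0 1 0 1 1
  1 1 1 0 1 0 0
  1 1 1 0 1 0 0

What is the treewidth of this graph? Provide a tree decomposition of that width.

Treewidth 3.
Bags: B1 = {3, 4, 5, 6}  B2 = {2, 3, 5, 6}  B3 = {0, 3, 5, 6}  B4 = {1, 3, 5, 6}
Tree: B1–B2, B2–B3, B3–B4

The largest bag has 4 vertices, giving width 3; this decomposition certifies tw(G) ≤ 3. For the lower bound: the 4 vertex sets {4,6}, {2,3}, {5}, {0} are disjoint, each induces a connected subgraph, and every pair is joined by at least one edge of G. Contracting each set to a single vertex therefore yields K_{4} as a minor, and since treewidth is minor-monotone, tw(G) ≥ tw(K_{4}) = 3. Hence tw(G) = 3 exactly.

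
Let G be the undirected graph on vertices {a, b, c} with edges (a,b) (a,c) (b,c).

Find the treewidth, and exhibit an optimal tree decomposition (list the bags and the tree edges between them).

Treewidth 2.
One such decomposition:
Bags: B1 = {a, b, c}
Tree: (single bag)

With just one bag of size 3, the width is 3 − 1 = 2, so tw(G) ≤ 2. Conversely, {a, b, c} is a clique of size 3, and the vertices of any clique must share a bag in every tree decomposition; so some bag has ≥ 3 vertices and tw(G) ≥ 2. The upper and lower bounds meet at 2, so that is the treewidth.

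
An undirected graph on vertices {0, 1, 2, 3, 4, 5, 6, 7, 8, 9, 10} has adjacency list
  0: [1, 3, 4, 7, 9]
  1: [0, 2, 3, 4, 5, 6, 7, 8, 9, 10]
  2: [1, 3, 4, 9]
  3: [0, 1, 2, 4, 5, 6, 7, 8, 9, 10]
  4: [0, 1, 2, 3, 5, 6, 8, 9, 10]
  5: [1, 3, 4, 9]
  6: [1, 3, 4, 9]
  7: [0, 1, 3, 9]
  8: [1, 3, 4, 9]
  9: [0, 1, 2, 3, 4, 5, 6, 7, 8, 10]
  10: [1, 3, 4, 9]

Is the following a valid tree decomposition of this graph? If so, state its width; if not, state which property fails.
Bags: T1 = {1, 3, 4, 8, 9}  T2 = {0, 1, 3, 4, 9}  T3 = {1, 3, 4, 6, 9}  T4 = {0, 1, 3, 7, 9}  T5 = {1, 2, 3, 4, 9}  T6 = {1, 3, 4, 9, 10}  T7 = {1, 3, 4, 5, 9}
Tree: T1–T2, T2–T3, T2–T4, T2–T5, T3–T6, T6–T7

Vertex coverage: the bags together contain {0, 1, 2, 3, 4, 5, 6, 7, 8, 9, 10}, the full vertex set. Edge coverage: each edge of G has both endpoints in at least one bag. Running intersection: for every vertex, the bags containing it form a connected subtree. All three properties hold, so this is a valid tree decomposition of width max|bag| − 1 = 4, and hence tw(G) ≤ 4.

Yes; width 4.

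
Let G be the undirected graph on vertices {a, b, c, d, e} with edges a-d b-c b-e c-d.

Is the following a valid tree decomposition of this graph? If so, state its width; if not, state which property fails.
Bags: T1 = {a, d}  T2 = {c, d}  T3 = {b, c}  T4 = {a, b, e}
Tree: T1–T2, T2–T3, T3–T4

A tree decomposition must satisfy three properties: every vertex lies in some bag; for every edge, both endpoints lie together in some bag; and for every vertex, the bags containing it form a connected subtree. Here bags containing vertex a are not connected in the tree, so the decomposition is invalid.

No — bags containing vertex a are not connected in the tree.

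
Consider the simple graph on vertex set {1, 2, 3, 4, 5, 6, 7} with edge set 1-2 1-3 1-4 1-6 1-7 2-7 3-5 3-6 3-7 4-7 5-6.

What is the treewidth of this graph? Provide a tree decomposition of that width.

Every bag has size at most 3, so the width is 3 − 1 = 2 and tw(G) ≤ 2. For the lower bound, the 3 vertices {1, 3, 6} are pairwise adjacent, and any tree decomposition puts a clique entirely inside one bag — forcing width ≥ 2. Combining the bounds, tw(G) = 2.

Treewidth 2.
Bags: B1 = {1, 3, 6}  B2 = {1, 3, 7}  B3 = {3, 5, 6}  B4 = {1, 2, 7}  B5 = {1, 4, 7}
Tree: B1–B2, B1–B3, B2–B4, B2–B5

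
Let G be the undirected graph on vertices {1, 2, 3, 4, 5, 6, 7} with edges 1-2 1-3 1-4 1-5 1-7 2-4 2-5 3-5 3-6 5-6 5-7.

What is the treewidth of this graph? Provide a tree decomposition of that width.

Treewidth 2.
Bags: B1 = {1, 2, 5}  B2 = {1, 5, 7}  B3 = {1, 3, 5}  B4 = {1, 2, 4}  B5 = {3, 5, 6}
Tree: B1–B2, B1–B3, B1–B4, B3–B5

Each bag holds 3 vertices, so the decomposition has width 2, which upper-bounds the treewidth. Conversely, {1, 2, 4} is a clique of size 3, and the vertices of any clique must share a bag in every tree decomposition; so some bag has ≥ 3 vertices and tw(G) ≥ 2. The upper and lower bounds meet at 2, so that is the treewidth.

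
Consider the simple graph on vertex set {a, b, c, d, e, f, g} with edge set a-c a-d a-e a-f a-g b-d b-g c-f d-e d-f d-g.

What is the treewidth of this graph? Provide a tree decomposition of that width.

Treewidth 2.
One such decomposition:
Bags: B1 = {b, d, g}  B2 = {a, d, g}  B3 = {a, d, e}  B4 = {a, d, f}  B5 = {a, c, f}
Tree: B1–B2, B2–B3, B3–B4, B4–B5

Every bag has size at most 3, so the width is 3 − 1 = 2 and tw(G) ≤ 2. On the other hand G contains the 3-clique {a, d, g}. A clique must lie in a single bag of any decomposition, so no decomposition can have width below 2. The upper and lower bounds meet at 2, so that is the treewidth.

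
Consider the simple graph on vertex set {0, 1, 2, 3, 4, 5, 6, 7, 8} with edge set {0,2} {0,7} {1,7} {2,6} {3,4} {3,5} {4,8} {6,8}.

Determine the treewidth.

1

A width-1 tree decomposition is:
Bags: B1 = {3, 5}  B2 = {3, 4}  B3 = {4, 8}  B4 = {6, 8}  B5 = {2, 6}  B6 = {0, 2}  B7 = {0, 7}  B8 = {1, 7}
Tree: B1–B2, B2–B3, B3–B4, B4–B5, B5–B6, B6–B7, B7–B8
Each bag holds 2 vertices, so the decomposition has width 1, which upper-bounds the treewidth. Since G has at least one edge (e.g. 5–3), it is not an edgeless graph, so tw(G) ≥ 1. The upper and lower bounds meet at 1, so that is the treewidth.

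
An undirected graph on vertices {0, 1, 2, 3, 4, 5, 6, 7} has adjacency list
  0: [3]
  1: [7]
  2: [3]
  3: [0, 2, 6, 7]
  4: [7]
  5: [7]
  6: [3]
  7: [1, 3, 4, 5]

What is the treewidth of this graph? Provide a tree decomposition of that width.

Treewidth 1.
Bags: B1 = {1, 7}  B2 = {3, 7}  B3 = {4, 7}  B4 = {0, 3}  B5 = {2, 3}  B6 = {5, 7}  B7 = {3, 6}
Tree: B1–B2, B2–B3, B2–B4, B4–B5, B3–B6, B2–B7

Each bag holds 2 vertices, so the decomposition has width 1, which upper-bounds the treewidth. Since G has at least one edge (e.g. 1–7), it is not an edgeless graph, so tw(G) ≥ 1. The upper and lower bounds meet at 1, so that is the treewidth.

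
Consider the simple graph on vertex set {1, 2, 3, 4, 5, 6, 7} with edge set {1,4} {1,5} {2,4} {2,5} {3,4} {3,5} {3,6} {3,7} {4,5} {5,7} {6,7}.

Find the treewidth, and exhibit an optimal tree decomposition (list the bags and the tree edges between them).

Treewidth 2.
Bags: B1 = {3, 5, 7}  B2 = {3, 6, 7}  B3 = {3, 4, 5}  B4 = {2, 4, 5}  B5 = {1, 4, 5}
Tree: B1–B2, B1–B3, B3–B4, B4–B5

Each bag holds 3 vertices, so the decomposition has width 2, which upper-bounds the treewidth. On the other hand G contains the 3-clique {1, 4, 5}. A clique must lie in a single bag of any decomposition, so no decomposition can have width below 2. Combining the bounds, tw(G) = 2.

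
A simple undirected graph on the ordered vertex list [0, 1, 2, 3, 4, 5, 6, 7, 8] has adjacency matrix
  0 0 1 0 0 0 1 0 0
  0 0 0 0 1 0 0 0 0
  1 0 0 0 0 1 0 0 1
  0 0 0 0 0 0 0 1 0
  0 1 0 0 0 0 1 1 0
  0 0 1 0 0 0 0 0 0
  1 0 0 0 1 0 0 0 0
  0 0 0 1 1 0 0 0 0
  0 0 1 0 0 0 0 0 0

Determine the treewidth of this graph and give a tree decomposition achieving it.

The largest bag has 2 vertices, giving width 1; this decomposition certifies tw(G) ≤ 1. Since G has at least one edge (e.g. 7–4), it is not an edgeless graph, so tw(G) ≥ 1. Therefore the treewidth is 1.

Treewidth 1.
Bags: B1 = {4, 7}  B2 = {4, 6}  B3 = {0, 6}  B4 = {0, 2}  B5 = {3, 7}  B6 = {2, 5}  B7 = {2, 8}  B8 = {1, 4}
Tree: B1–B2, B2–B3, B3–B4, B1–B5, B4–B6, B4–B7, B2–B8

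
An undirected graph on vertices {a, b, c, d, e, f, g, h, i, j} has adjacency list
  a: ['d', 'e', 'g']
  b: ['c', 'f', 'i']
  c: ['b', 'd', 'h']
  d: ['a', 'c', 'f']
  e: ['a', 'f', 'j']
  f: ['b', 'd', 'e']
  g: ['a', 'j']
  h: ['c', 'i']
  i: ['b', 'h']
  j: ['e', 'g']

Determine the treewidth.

A width-2 tree decomposition is:
Bags: B1 = {b, h, i}  B2 = {b, c, h}  B3 = {b, c, f}  B4 = {c, d, f}  B5 = {d, e, f}  B6 = {a, d, e}  B7 = {a, e, j}  B8 = {a, g, j}
Tree: B1–B2, B2–B3, B3–B4, B4–B5, B5–B6, B6–B7, B7–B8
Every bag has size at most 3, so the width is 3 − 1 = 2 and tw(G) ≤ 2. Since i–h–c–b–i is a cycle in G, G is not acyclic. Forests are exactly the graphs of treewidth ≤ 1, so tw(G) ≥ 2. The upper and lower bounds meet at 2, so that is the treewidth.

2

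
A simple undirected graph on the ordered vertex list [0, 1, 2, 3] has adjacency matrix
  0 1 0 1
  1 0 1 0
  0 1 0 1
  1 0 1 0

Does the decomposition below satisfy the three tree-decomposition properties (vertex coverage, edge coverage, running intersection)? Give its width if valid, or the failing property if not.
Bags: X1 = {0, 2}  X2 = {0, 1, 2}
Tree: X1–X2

No — vertex 3 appears in no bag.

A tree decomposition must satisfy three properties: every vertex lies in some bag; for every edge, both endpoints lie together in some bag; and for every vertex, the bags containing it form a connected subtree. Here vertex 3 appears in no bag, so the decomposition is invalid.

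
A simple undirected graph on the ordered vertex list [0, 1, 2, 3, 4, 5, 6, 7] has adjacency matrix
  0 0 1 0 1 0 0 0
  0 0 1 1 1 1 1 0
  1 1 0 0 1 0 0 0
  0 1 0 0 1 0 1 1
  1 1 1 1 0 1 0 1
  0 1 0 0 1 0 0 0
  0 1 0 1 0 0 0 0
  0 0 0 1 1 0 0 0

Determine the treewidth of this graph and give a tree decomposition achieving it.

Each bag holds 3 vertices, so the decomposition has width 2, which upper-bounds the treewidth. For the lower bound, the 3 vertices {0, 2, 4} are pairwise adjacent, and any tree decomposition puts a clique entirely inside one bag — forcing width ≥ 2. The upper and lower bounds meet at 2, so that is the treewidth.

Treewidth 2.
One optimal decomposition is:
Bags: B1 = {1, 3, 4}  B2 = {1, 3, 6}  B3 = {1, 2, 4}  B4 = {0, 2, 4}  B5 = {1, 4, 5}  B6 = {3, 4, 7}
Tree: B1–B2, B1–B3, B3–B4, B1–B5, B1–B6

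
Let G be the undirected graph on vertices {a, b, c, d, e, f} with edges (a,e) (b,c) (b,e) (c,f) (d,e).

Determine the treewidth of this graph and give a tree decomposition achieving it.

Treewidth 1.
One such decomposition:
Bags: B1 = {b, e}  B2 = {b, c}  B3 = {a, e}  B4 = {d, e}  B5 = {c, f}
Tree: B1–B2, B1–B3, B1–B4, B2–B5

Each bag holds 2 vertices, so the decomposition has width 1, which upper-bounds the treewidth. Any graph with an edge has treewidth ≥ 1, and G has the edge e–b. Hence tw(G) = 1 exactly.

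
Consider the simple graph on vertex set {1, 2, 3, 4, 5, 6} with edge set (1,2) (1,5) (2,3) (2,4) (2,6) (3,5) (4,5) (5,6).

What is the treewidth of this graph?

A width-2 tree decomposition is:
Bags: B1 = {2, 3, 5}  B2 = {1, 2, 5}  B3 = {2, 4, 5}  B4 = {2, 5, 6}
Tree: B1–B2, B2–B3, B3–B4
The largest bag has 3 vertices, giving width 2; this decomposition certifies tw(G) ≤ 2. The edges 3–2–1–5–3 form a cycle, so G is not a tree and its treewidth is at least 2. Hence tw(G) = 2 exactly.

2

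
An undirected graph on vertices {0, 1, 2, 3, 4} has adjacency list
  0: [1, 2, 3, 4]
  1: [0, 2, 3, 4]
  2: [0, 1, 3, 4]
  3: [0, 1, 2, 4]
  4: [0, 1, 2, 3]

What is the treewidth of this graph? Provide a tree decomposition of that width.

A single bag containing all 5 vertices is trivially a valid decomposition of width 4. For the lower bound, the 5 vertices {0, 1, 2, 3, 4} are pairwise adjacent, and any tree decomposition puts a clique entirely inside one bag — forcing width ≥ 4. Hence tw(G) = 4 exactly.

Treewidth 4.
One such decomposition:
Bags: B1 = {0, 1, 2, 3, 4}
Tree: (single bag)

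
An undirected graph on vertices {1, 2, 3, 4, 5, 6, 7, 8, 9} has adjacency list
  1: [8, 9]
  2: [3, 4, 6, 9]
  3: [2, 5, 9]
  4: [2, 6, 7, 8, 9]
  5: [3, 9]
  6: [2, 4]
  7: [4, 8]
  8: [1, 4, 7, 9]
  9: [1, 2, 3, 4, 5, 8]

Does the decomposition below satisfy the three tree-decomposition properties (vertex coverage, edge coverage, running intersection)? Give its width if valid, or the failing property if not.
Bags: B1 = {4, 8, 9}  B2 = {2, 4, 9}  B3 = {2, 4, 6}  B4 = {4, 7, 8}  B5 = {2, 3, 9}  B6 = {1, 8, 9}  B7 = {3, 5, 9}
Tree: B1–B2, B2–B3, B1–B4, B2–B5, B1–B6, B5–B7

Checking the three conditions: (i) the bags cover all of {1, 2, 3, 4, 5, 6, 7, 8, 9}; (ii) for each edge, some bag contains both endpoints; (iii) the bags containing any fixed vertex form a subtree. All hold, so the decomposition is valid with width 3 − 1 = 2.

Yes; width 2.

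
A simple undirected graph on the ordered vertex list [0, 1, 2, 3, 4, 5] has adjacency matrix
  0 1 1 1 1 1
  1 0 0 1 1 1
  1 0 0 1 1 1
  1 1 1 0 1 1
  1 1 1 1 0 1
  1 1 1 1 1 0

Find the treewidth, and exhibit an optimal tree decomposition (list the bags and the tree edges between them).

The largest bag has 5 vertices, giving width 4; this decomposition certifies tw(G) ≤ 4. On the other hand G contains the 5-clique {0, 1, 3, 4, 5}. A clique must lie in a single bag of any decomposition, so no decomposition can have width below 4. Therefore the treewidth is 4.

Treewidth 4.
One such decomposition:
Bags: B1 = {0, 2, 3, 4, 5}  B2 = {0, 1, 3, 4, 5}
Tree: B1–B2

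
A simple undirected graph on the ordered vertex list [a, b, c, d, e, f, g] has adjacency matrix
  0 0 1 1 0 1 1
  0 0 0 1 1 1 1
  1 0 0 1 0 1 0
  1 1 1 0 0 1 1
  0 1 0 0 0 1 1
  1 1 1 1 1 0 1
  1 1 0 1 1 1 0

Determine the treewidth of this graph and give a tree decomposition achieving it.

The largest bag has 4 vertices, giving width 3; this decomposition certifies tw(G) ≤ 3. On the other hand G contains the 4-clique {a, d, f, g}. A clique must lie in a single bag of any decomposition, so no decomposition can have width below 3. Combining the bounds, tw(G) = 3.

Treewidth 3.
One optimal decomposition is:
Bags: B1 = {a, d, f, g}  B2 = {a, c, d, f}  B3 = {b, d, f, g}  B4 = {b, e, f, g}
Tree: B1–B2, B1–B3, B3–B4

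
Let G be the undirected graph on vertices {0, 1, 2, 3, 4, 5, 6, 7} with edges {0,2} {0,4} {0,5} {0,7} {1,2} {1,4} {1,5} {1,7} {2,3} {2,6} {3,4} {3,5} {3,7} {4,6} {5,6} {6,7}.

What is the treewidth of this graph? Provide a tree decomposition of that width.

Treewidth 4.
One such decomposition:
Bags: B1 = {0, 1, 2, 3, 6}  B2 = {0, 1, 3, 5, 6}  B3 = {0, 1, 3, 4, 6}  B4 = {0, 1, 3, 6, 7}
Tree: B1–B2, B2–B3, B3–B4

The largest bag has 5 vertices, giving width 4; this decomposition certifies tw(G) ≤ 4. For the lower bound: the 5 vertex sets {2,3}, {5,6}, {0,4}, {1}, {7} are disjoint, each induces a connected subgraph, and every pair is joined by at least one edge of G. Contracting each set to a single vertex therefore yields K_{5} as a minor, and since treewidth is minor-monotone, tw(G) ≥ tw(K_{5}) = 4. Combining the bounds, tw(G) = 4.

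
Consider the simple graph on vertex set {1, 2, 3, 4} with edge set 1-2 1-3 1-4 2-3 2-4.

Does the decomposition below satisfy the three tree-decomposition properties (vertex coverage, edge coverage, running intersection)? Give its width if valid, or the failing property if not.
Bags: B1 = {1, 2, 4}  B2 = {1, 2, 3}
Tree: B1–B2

Yes; width 2.

Every vertex of G appears in some bag (union = {1, 2, 3, 4}); every edge is covered by a bag; and for each vertex v the set of bags containing v is connected in the bag tree. The decomposition is therefore valid. The largest bag has 3 vertices, so the width is 2.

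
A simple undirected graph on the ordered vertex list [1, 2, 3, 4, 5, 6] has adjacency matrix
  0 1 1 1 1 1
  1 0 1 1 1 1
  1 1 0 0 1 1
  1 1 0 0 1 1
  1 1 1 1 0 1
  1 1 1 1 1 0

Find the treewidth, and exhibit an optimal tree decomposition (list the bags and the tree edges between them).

The largest bag has 5 vertices, giving width 4; this decomposition certifies tw(G) ≤ 4. For the lower bound, the 5 vertices {1, 2, 3, 5, 6} are pairwise adjacent, and any tree decomposition puts a clique entirely inside one bag — forcing width ≥ 4. Combining the bounds, tw(G) = 4.

Treewidth 4.
One such decomposition:
Bags: B1 = {1, 2, 3, 5, 6}  B2 = {1, 2, 4, 5, 6}
Tree: B1–B2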